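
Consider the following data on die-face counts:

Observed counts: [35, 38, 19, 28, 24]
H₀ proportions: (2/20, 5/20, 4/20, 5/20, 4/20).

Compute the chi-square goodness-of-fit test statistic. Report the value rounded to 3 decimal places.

n = 144; E_i = n·p_i = [14.40, 36.00, 28.80, 36.00, 28.80]
χ² = (35−14.40)²/14.40 + (38−36.00)²/36.00 + (19−28.80)²/28.80 + (28−36.00)²/36.00 + (24−28.80)²/28.80 = 35.4931
df = 4

test statistic = 35.493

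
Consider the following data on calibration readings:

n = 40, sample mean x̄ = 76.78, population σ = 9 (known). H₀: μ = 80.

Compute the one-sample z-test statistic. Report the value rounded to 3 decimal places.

SE = σ/√n = 9/√40 = 1.4230
z = (x̄−μ₀)/SE = (76.78−80)/1.4230 = -2.2628

test statistic = -2.263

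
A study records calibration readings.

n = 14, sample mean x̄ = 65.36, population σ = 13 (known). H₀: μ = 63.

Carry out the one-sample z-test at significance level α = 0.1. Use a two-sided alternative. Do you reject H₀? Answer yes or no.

SE = σ/√n = 13/√14 = 3.4744
z = (x̄−μ₀)/SE = (65.36−63)/3.4744 = 0.6793
p-value (two-sided) = 0.49698
At α=0.1: p ≥ α → fail to reject H₀

reject H₀: no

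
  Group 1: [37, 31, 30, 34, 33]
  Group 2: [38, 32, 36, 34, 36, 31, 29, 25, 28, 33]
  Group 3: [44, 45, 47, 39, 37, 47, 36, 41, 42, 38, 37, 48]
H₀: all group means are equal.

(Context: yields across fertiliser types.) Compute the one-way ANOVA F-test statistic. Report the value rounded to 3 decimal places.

test statistic = 17.842

Group means [33.00, 32.20, 41.75], grand mean 36.593
SSB = Σnᵢ(x̄ᵢ−x̄)² = 576.669; SSW = ΣΣ(x−x̄ᵢ)² = 387.850
MSB = 576.669/2 = 288.3343; MSW = 387.850/24 = 16.1604
F = MSB/MSW = 17.8420
df = (2, 24)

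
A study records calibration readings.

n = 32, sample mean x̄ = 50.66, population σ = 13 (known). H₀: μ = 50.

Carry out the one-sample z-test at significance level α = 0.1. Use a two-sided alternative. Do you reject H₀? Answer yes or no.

reject H₀: no

SE = σ/√n = 13/√32 = 2.2981
z = (x̄−μ₀)/SE = (50.66−50)/2.2981 = 0.2872
p-value (two-sided) = 0.77396
At α=0.1: p ≥ α → fail to reject H₀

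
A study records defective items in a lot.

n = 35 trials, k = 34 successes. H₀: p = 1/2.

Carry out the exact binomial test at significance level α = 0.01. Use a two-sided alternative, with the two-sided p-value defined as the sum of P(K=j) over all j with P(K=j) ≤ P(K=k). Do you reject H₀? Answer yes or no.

Exact binomial: n=35, k=34, p₀=1/2=0.5000
P(X=j) = C(n,j)·p₀^j·(1−p₀)^(n−j); p = Σ P(X=j) over j with P(X=j) ≤ P(X=34)
p-value (two-sided) = 0.00000
At α=0.01: p < α → reject H₀

reject H₀: yes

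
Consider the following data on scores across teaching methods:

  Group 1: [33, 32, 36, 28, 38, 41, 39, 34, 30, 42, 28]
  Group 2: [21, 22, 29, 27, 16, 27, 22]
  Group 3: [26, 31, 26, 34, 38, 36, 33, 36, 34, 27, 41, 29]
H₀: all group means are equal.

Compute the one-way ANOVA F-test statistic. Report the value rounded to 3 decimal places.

Group means [34.64, 23.43, 32.58], grand mean 31.200
SSB = Σnᵢ(x̄ᵢ−x̄)² = 575.624; SSW = ΣΣ(x−x̄ᵢ)² = 629.176
MSB = 575.624/2 = 287.8118; MSW = 629.176/27 = 23.3028
F = MSB/MSW = 12.3509
df = (2, 27)

test statistic = 12.351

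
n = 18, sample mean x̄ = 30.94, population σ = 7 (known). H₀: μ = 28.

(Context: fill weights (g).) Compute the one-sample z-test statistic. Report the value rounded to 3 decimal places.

test statistic = 1.782

SE = σ/√n = 7/√18 = 1.6499
z = (x̄−μ₀)/SE = (30.94−28)/1.6499 = 1.7819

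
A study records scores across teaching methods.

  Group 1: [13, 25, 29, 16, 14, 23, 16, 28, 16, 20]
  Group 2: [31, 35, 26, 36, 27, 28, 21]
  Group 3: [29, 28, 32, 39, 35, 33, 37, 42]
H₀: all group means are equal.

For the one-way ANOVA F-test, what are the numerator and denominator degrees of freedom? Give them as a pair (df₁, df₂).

k = 3 groups, N = 25 total
df = (k−1, N−k) = (3−1, 25−3) = (2, 22)

degrees of freedom = [2, 22]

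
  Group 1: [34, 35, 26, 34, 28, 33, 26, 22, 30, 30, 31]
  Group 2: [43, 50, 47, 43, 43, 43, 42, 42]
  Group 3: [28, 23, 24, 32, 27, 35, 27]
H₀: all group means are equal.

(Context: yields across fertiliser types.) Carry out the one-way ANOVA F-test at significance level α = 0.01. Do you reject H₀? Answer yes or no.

Group means [29.91, 44.12, 28.00], grand mean 33.769
SSB = Σnᵢ(x̄ᵢ−x̄)² = 1254.831; SSW = ΣΣ(x−x̄ᵢ)² = 331.784
MSB = 1254.831/2 = 627.4156; MSW = 331.784/23 = 14.4254
F = MSB/MSW = 43.4938
df = (2, 23)
p-value (upper-tail) = 0.00000
At α=0.01: p < α → reject H₀

reject H₀: yes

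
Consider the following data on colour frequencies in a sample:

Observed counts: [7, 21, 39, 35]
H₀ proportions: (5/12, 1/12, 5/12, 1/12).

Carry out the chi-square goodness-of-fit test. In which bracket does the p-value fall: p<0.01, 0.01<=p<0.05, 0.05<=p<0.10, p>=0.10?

n = 102; E_i = n·p_i = [42.50, 8.50, 42.50, 8.50]
χ² = (7−42.50)²/42.50 + (21−8.50)²/8.50 + (39−42.50)²/42.50 + (35−8.50)²/8.50 = 130.9412
df = 3
p-value (upper-tail) = 0.00000
→ bracket: p<0.01

p-value bracket: p<0.01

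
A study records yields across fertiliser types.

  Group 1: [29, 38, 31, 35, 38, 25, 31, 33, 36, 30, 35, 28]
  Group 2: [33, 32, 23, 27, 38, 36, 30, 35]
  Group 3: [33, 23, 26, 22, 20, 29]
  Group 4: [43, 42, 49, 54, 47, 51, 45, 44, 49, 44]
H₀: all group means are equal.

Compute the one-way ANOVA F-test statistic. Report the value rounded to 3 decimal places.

Group means [32.42, 31.75, 25.50, 46.80], grand mean 35.111
SSB = Σnᵢ(x̄ᵢ−x̄)² = 2098.039; SSW = ΣΣ(x−x̄ᵢ)² = 609.517
MSB = 2098.039/3 = 699.3463; MSW = 609.517/32 = 19.0474
F = MSB/MSW = 36.7161
df = (3, 32)

test statistic = 36.716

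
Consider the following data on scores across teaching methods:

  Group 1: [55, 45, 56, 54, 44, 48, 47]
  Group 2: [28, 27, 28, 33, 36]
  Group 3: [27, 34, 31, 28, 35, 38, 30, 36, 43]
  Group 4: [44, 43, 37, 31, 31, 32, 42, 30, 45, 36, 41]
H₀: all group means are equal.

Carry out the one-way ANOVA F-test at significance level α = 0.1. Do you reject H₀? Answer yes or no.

Group means [49.86, 30.40, 33.56, 37.45], grand mean 37.969
SSB = Σnᵢ(x̄ᵢ−x̄)² = 1453.962; SSW = ΣΣ(x−x̄ᵢ)² = 757.007
MSB = 1453.962/3 = 484.6540; MSW = 757.007/28 = 27.0360
F = MSB/MSW = 17.9263
df = (3, 28)
p-value (upper-tail) = 0.00000
At α=0.1: p < α → reject H₀

reject H₀: yes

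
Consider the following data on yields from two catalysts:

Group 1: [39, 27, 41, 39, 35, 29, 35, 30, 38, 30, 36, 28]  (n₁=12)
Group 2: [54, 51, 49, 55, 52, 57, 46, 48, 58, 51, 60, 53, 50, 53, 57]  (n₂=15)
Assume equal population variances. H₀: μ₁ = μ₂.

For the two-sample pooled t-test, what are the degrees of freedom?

degrees of freedom = 25

df = n₁ + n₂ − 2 = 12 + 15 − 2 = 25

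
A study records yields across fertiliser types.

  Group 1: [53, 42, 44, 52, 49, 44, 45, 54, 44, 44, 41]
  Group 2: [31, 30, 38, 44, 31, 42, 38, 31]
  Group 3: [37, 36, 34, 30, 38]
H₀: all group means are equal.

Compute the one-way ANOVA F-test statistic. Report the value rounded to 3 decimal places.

test statistic = 16.587

Group means [46.55, 35.62, 35.00], grand mean 40.500
SSB = Σnᵢ(x̄ᵢ−x̄)² = 743.398; SSW = ΣΣ(x−x̄ᵢ)² = 470.602
MSB = 743.398/2 = 371.6989; MSW = 470.602/21 = 22.4096
F = MSB/MSW = 16.5866
df = (2, 21)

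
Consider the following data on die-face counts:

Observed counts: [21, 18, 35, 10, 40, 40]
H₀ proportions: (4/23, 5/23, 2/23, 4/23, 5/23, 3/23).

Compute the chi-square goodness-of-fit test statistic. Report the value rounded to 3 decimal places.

n = 164; E_i = n·p_i = [28.52, 35.65, 14.26, 28.52, 35.65, 21.39]
χ² = (21−28.52)²/28.52 + (18−35.65)²/35.65 + (35−14.26)²/14.26 + (10−28.52)²/28.52 + (40−35.65)²/35.65 + (40−21.39)²/21.39 = 69.6300
df = 5

test statistic = 69.630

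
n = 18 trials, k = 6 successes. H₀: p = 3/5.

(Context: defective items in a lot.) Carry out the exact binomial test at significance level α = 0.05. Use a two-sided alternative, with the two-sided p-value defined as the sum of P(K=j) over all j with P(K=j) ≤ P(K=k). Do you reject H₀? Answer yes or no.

reject H₀: yes

Exact binomial: n=18, k=6, p₀=3/5=0.6000
P(X=j) = C(n,j)·p₀^j·(1−p₀)^(n−j); p = Σ P(X=j) over j with P(X=j) ≤ P(X=6)
p-value (two-sided) = 0.02851
At α=0.05: p < α → reject H₀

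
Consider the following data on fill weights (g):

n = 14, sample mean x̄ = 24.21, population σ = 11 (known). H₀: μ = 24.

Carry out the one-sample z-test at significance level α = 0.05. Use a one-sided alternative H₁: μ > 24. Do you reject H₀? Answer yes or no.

SE = σ/√n = 11/√14 = 2.9399
z = (x̄−μ₀)/SE = (24.21−24)/2.9399 = 0.0714
p-value (one-sided, H₁ greater) = 0.47153
At α=0.05: p ≥ α → fail to reject H₀

reject H₀: no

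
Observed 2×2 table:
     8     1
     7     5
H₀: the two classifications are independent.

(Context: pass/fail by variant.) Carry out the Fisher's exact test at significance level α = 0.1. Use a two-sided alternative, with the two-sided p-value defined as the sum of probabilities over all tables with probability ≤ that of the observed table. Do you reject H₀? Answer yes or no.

Margins: r₁=9, r₂=12, c₁=15, c₂=6, n=21
p_obs = C(9,8)·C(12,7)/C(21,15); sum pmf over tables with pmf ≤ p_obs
p-value (two-sided) = 0.17780
At α=0.1: p ≥ α → fail to reject H₀

reject H₀: no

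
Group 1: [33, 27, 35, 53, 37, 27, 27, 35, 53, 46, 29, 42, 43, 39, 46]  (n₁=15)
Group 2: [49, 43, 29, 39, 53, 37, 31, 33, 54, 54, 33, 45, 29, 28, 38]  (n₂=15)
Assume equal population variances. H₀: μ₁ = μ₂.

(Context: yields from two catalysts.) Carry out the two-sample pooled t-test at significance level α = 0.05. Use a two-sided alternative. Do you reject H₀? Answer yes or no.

reject H₀: no

x̄₁=38.133, s₁=8.895, n₁=15
x̄₂=39.667, s₂=9.462, n₂=15
s_p² = [14·8.895² + 14·9.462²]/28 = 84.3238
SE = √(s_p²·(1/15+1/15)) = 3.3531
t = (38.133−39.667)/3.3531 = -0.4573
df = 28
p-value (two-sided) = 0.65099
At α=0.05: p ≥ α → fail to reject H₀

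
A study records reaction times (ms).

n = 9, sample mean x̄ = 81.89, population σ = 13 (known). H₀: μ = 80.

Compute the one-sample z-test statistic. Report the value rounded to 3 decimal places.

SE = σ/√n = 13/√9 = 4.3333
z = (x̄−μ₀)/SE = (81.89−80)/4.3333 = 0.4362

test statistic = 0.436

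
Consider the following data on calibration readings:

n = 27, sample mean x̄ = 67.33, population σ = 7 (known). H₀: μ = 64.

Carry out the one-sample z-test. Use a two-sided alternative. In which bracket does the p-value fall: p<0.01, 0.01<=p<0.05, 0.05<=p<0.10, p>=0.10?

SE = σ/√n = 7/√27 = 1.3472
z = (x̄−μ₀)/SE = (67.33−64)/1.3472 = 2.4719
p-value (two-sided) = 0.01344
→ bracket: 0.01<=p<0.05

p-value bracket: 0.01<=p<0.05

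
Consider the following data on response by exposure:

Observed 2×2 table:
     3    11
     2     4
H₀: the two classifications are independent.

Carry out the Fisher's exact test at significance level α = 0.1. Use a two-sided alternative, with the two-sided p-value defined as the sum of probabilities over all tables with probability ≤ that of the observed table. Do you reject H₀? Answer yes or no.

Margins: r₁=14, r₂=6, c₁=5, c₂=15, n=20
p_obs = C(14,3)·C(6,2)/C(20,5); sum pmf over tables with pmf ≤ p_obs
p-value (two-sided) = 0.61262
At α=0.1: p ≥ α → fail to reject H₀

reject H₀: no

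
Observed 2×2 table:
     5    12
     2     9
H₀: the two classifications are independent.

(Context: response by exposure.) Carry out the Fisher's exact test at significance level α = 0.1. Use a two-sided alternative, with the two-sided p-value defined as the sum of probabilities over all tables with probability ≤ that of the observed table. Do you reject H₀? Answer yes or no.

Margins: r₁=17, r₂=11, c₁=7, c₂=21, n=28
p_obs = C(17,5)·C(11,2)/C(28,7); sum pmf over tables with pmf ≤ p_obs
p-value (two-sided) = 0.66834
At α=0.1: p ≥ α → fail to reject H₀

reject H₀: no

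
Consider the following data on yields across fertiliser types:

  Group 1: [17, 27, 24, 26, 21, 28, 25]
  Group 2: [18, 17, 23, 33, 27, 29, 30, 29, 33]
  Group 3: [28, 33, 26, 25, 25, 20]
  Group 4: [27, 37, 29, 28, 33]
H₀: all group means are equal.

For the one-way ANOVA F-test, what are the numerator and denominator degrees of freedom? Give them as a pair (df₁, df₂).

k = 4 groups, N = 27 total
df = (k−1, N−k) = (4−1, 27−4) = (3, 23)

degrees of freedom = [3, 23]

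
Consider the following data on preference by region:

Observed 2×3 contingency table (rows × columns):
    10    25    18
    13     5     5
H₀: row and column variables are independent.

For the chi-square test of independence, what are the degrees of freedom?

df = (r−1)(c−1) = (2−1)·(3−1) = 2

degrees of freedom = 2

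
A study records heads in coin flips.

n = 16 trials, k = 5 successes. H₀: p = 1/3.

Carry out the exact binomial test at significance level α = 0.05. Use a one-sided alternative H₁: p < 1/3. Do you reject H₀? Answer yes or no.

Exact binomial: n=16, k=5, p₀=1/3=0.3333
P(X≤5) from Σ C(n,i)·p₀^i·(1−p₀)^(n−i)
p-value (one-sided, H₁ less) = 0.54694
At α=0.05: p ≥ α → fail to reject H₀

reject H₀: no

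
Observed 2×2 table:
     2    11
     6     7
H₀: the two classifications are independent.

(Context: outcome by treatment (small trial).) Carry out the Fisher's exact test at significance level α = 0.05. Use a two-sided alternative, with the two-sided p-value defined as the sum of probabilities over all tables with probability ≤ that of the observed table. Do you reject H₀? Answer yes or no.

reject H₀: no

Margins: r₁=13, r₂=13, c₁=8, c₂=18, n=26
p_obs = C(13,2)·C(13,6)/C(26,8); sum pmf over tables with pmf ≤ p_obs
p-value (two-sided) = 0.20156
At α=0.05: p ≥ α → fail to reject H₀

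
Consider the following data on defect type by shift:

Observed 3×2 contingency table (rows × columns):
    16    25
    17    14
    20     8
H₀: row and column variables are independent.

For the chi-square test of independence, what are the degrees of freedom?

degrees of freedom = 2

df = (r−1)(c−1) = (3−1)·(2−1) = 2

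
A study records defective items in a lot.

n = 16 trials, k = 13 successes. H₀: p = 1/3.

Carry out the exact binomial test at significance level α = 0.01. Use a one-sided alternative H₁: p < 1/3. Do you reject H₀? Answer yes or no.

Exact binomial: n=16, k=13, p₀=1/3=0.3333
P(X≤13) from Σ C(n,i)·p₀^i·(1−p₀)^(n−i)
p-value (one-sided, H₁ less) = 0.99999
At α=0.01: p ≥ α → fail to reject H₀

reject H₀: no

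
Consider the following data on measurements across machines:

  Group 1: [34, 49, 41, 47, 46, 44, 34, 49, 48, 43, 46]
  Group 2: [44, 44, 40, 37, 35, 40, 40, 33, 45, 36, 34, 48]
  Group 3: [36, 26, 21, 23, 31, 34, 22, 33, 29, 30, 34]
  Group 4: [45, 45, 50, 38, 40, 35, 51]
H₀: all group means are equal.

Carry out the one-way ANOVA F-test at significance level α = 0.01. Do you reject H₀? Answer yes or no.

reject H₀: yes

Group means [43.73, 39.67, 29.00, 43.43], grand mean 38.537
SSB = Σnᵢ(x̄ᵢ−x̄)² = 1479.632; SSW = ΣΣ(x−x̄ᵢ)² = 1042.563
MSB = 1479.632/3 = 493.2108; MSW = 1042.563/37 = 28.1774
F = MSB/MSW = 17.5038
df = (3, 37)
p-value (upper-tail) = 0.00000
At α=0.01: p < α → reject H₀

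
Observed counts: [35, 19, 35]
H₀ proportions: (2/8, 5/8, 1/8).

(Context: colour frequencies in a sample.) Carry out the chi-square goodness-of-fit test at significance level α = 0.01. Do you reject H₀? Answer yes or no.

n = 89; E_i = n·p_i = [22.25, 55.62, 11.12]
χ² = (35−22.25)²/22.25 + (19−55.62)²/55.62 + (35−11.12)²/11.12 = 82.6584
df = 2
p-value (upper-tail) = 0.00000
At α=0.01: p < α → reject H₀

reject H₀: yes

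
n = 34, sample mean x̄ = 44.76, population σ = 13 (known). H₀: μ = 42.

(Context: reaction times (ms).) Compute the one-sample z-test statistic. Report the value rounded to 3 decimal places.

test statistic = 1.238

SE = σ/√n = 13/√34 = 2.2295
z = (x̄−μ₀)/SE = (44.76−42)/2.2295 = 1.2380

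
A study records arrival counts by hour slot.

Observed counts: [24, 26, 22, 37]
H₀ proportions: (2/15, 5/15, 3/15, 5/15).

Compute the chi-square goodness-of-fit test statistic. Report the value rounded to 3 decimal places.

test statistic = 9.119

n = 109; E_i = n·p_i = [14.53, 36.33, 21.80, 36.33]
χ² = (24−14.53)²/14.53 + (26−36.33)²/36.33 + (22−21.80)²/21.80 + (37−36.33)²/36.33 = 9.1193
df = 3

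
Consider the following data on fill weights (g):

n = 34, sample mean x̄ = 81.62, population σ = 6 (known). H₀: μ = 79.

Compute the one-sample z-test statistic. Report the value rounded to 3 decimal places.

test statistic = 2.546

SE = σ/√n = 6/√34 = 1.0290
z = (x̄−μ₀)/SE = (81.62−79)/1.0290 = 2.5462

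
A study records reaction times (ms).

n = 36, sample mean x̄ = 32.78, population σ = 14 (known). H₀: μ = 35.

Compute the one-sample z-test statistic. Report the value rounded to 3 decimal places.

SE = σ/√n = 14/√36 = 2.3333
z = (x̄−μ₀)/SE = (32.78−35)/2.3333 = -0.9514

test statistic = -0.951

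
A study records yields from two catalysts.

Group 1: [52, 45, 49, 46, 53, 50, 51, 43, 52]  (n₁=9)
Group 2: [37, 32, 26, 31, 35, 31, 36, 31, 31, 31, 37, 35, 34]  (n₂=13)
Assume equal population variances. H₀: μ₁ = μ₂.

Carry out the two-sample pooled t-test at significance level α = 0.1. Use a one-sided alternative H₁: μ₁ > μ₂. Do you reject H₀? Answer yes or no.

x̄₁=49.000, s₁=3.536, n₁=9
x̄₂=32.846, s₂=3.158, n₂=13
s_p² = [8·3.536² + 12·3.158²]/20 = 10.9846
SE = √(s_p²·(1/9+1/13)) = 1.4372
t = (49.000−32.846)/1.4372 = 11.2400
df = 20
p-value (one-sided, H₁ greater) = 0.00000
At α=0.1: p < α → reject H₀

reject H₀: yes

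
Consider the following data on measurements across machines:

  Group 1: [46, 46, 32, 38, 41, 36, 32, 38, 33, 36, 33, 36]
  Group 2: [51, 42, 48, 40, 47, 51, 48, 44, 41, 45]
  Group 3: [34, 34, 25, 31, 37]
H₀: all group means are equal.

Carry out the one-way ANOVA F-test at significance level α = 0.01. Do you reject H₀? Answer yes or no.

reject H₀: yes

Group means [37.25, 45.70, 32.20], grand mean 39.444
SSB = Σnᵢ(x̄ᵢ−x̄)² = 711.517; SSW = ΣΣ(x−x̄ᵢ)² = 487.150
MSB = 711.517/2 = 355.7583; MSW = 487.150/24 = 20.2979
F = MSB/MSW = 17.5268
df = (2, 24)
p-value (upper-tail) = 0.00002
At α=0.01: p < α → reject H₀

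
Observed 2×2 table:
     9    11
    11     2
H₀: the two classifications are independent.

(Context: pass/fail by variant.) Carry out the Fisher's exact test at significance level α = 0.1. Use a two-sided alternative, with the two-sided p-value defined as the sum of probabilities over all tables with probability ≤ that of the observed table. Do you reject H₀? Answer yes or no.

reject H₀: yes

Margins: r₁=20, r₂=13, c₁=20, c₂=13, n=33
p_obs = C(20,9)·C(13,11)/C(33,20); sum pmf over tables with pmf ≤ p_obs
p-value (two-sided) = 0.03249
At α=0.1: p < α → reject H₀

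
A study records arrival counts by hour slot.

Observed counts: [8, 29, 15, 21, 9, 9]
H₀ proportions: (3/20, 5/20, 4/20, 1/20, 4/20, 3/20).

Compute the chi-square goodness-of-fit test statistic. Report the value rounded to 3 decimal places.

n = 91; E_i = n·p_i = [13.65, 22.75, 18.20, 4.55, 18.20, 13.65]
χ² = (8−13.65)²/13.65 + (29−22.75)²/22.75 + (15−18.20)²/18.20 + (21−4.55)²/4.55 + (9−18.20)²/18.20 + (9−13.65)²/13.65 = 70.3260
df = 5

test statistic = 70.326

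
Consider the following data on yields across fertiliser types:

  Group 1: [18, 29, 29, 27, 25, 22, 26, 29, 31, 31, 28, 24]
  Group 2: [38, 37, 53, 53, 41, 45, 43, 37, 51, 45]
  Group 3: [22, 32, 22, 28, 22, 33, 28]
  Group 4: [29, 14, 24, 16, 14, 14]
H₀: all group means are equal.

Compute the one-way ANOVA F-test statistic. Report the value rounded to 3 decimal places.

test statistic = 36.494

Group means [26.58, 44.30, 26.71, 18.50], grand mean 30.286
SSB = Σnᵢ(x̄ᵢ−x̄)² = 3051.198; SSW = ΣΣ(x−x̄ᵢ)² = 863.945
MSB = 3051.198/3 = 1017.0659; MSW = 863.945/31 = 27.8692
F = MSB/MSW = 36.4943
df = (3, 31)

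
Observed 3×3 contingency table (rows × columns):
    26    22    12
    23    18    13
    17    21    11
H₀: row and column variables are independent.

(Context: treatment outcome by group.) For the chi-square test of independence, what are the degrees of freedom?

degrees of freedom = 4

df = (r−1)(c−1) = (3−1)·(3−1) = 4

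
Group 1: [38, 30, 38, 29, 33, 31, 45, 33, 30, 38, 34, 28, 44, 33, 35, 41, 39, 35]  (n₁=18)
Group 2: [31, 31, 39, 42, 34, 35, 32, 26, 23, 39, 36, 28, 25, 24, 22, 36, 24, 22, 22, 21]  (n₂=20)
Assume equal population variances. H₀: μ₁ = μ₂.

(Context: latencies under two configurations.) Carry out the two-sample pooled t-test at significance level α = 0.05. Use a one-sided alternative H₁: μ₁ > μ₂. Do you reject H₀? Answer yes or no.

reject H₀: yes

x̄₁=35.222, s₁=4.989, n₁=18
x̄₂=29.600, s₂=6.731, n₂=20
s_p² = [17·4.989² + 19·6.731²]/36 = 35.6642
SE = √(s_p²·(1/18+1/20)) = 1.9402
t = (35.222−29.600)/1.9402 = 2.8977
df = 36
p-value (one-sided, H₁ greater) = 0.00318
At α=0.05: p < α → reject H₀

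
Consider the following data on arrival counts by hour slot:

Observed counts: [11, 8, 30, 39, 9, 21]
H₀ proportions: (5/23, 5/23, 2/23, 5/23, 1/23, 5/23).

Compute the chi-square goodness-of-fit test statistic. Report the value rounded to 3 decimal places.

test statistic = 69.197

n = 118; E_i = n·p_i = [25.65, 25.65, 10.26, 25.65, 5.13, 25.65]
χ² = (11−25.65)²/25.65 + (8−25.65)²/25.65 + (30−10.26)²/10.26 + (39−25.65)²/25.65 + (9−5.13)²/5.13 + (21−25.65)²/25.65 = 69.1966
df = 5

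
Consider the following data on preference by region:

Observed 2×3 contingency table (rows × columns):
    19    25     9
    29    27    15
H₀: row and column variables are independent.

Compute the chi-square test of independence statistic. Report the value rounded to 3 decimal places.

Row totals [53, 71], col totals [48, 52, 24], n=124
χ² = (19−20.52)²/20.52 + (25−22.23)²/22.23 + (9−10.26)²/10.26 + (29−27.48)²/27.48 + (27−29.77)²/29.77 + (15−13.74)²/13.74 = 1.0699
df = 2

test statistic = 1.070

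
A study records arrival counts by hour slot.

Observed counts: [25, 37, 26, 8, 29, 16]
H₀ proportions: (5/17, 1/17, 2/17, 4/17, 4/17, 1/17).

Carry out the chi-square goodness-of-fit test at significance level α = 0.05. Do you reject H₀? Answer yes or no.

n = 141; E_i = n·p_i = [41.47, 8.29, 16.59, 33.18, 33.18, 8.29]
χ² = (25−41.47)²/41.47 + (37−8.29)²/8.29 + (26−16.59)²/16.59 + (8−33.18)²/33.18 + (29−33.18)²/33.18 + (16−8.29)²/8.29 = 138.0230
df = 5
p-value (upper-tail) = 0.00000
At α=0.05: p < α → reject H₀

reject H₀: yes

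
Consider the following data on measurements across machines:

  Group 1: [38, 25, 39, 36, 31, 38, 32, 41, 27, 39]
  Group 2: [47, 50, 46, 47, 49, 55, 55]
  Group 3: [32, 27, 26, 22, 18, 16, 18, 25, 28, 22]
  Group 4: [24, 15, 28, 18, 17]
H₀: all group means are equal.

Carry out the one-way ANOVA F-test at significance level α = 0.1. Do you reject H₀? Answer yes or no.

Group means [34.60, 49.86, 23.40, 20.40], grand mean 32.219
SSB = Σnᵢ(x̄ᵢ−x̄)² = 3710.612; SSW = ΣΣ(x−x̄ᵢ)² = 710.857
MSB = 3710.612/3 = 1236.8705; MSW = 710.857/28 = 25.3878
F = MSB/MSW = 48.7192
df = (3, 28)
p-value (upper-tail) = 0.00000
At α=0.1: p < α → reject H₀

reject H₀: yes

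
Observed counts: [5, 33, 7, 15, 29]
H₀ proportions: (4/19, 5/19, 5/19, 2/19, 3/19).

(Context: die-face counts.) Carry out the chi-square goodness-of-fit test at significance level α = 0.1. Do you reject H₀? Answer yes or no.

reject H₀: yes

n = 89; E_i = n·p_i = [18.74, 23.42, 23.42, 9.37, 14.05]
χ² = (5−18.74)²/18.74 + (33−23.42)²/23.42 + (7−23.42)²/23.42 + (15−9.37)²/9.37 + (29−14.05)²/14.05 = 44.7863
df = 4
p-value (upper-tail) = 0.00000
At α=0.1: p < α → reject H₀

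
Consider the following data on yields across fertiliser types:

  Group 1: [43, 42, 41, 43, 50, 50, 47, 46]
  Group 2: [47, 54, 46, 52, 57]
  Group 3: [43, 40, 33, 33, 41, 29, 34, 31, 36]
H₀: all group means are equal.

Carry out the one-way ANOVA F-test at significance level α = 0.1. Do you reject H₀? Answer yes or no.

reject H₀: yes

Group means [45.25, 51.20, 35.56], grand mean 42.636
SSB = Σnᵢ(x̄ᵢ−x̄)² = 872.569; SSW = ΣΣ(x−x̄ᵢ)² = 358.522
MSB = 872.569/2 = 436.2843; MSW = 358.522/19 = 18.8696
F = MSB/MSW = 23.1210
df = (2, 19)
p-value (upper-tail) = 0.00001
At α=0.1: p < α → reject H₀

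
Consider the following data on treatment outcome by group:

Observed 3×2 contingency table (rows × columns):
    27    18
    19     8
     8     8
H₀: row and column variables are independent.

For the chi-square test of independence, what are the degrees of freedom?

degrees of freedom = 2

df = (r−1)(c−1) = (3−1)·(2−1) = 2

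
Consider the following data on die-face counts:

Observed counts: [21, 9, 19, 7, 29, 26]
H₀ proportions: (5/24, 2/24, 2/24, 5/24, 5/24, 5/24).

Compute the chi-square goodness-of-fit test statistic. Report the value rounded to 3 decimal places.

test statistic = 23.573

n = 111; E_i = n·p_i = [23.12, 9.25, 9.25, 23.12, 23.12, 23.12]
χ² = (21−23.12)²/23.12 + (9−9.25)²/9.25 + (19−9.25)²/9.25 + (7−23.12)²/23.12 + (29−23.12)²/23.12 + (26−23.12)²/23.12 = 23.5730
df = 5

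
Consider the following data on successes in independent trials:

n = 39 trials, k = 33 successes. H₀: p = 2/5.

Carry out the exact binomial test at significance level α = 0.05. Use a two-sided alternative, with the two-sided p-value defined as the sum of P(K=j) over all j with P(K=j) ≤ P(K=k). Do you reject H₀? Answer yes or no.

reject H₀: yes

Exact binomial: n=39, k=33, p₀=2/5=0.4000
P(X=j) = C(n,j)·p₀^j·(1−p₀)^(n−j); p = Σ P(X=j) over j with P(X=j) ≤ P(X=33)
p-value (two-sided) = 0.00000
At α=0.05: p < α → reject H₀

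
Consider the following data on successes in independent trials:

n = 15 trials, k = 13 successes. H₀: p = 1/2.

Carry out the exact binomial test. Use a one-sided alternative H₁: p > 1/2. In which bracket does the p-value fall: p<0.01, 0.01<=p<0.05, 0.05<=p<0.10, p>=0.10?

Exact binomial: n=15, k=13, p₀=1/2=0.5000
P(X≥13) from Σ C(n,i)·p₀^i·(1−p₀)^(n−i)
p-value (one-sided, H₁ greater) = 0.00369
→ bracket: p<0.01

p-value bracket: p<0.01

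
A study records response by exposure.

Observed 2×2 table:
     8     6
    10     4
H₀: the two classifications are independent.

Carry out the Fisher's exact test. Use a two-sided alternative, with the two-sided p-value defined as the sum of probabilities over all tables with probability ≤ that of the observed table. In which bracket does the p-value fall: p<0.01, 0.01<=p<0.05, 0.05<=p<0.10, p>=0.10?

p-value bracket: p>=0.10

Margins: r₁=14, r₂=14, c₁=18, c₂=10, n=28
p_obs = C(14,8)·C(14,10)/C(28,18); sum pmf over tables with pmf ≤ p_obs
p-value (two-sided) = 0.69458
→ bracket: p>=0.10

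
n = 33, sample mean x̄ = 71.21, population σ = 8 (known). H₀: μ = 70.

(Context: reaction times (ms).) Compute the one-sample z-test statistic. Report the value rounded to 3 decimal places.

SE = σ/√n = 8/√33 = 1.3926
z = (x̄−μ₀)/SE = (71.21−70)/1.3926 = 0.8689

test statistic = 0.869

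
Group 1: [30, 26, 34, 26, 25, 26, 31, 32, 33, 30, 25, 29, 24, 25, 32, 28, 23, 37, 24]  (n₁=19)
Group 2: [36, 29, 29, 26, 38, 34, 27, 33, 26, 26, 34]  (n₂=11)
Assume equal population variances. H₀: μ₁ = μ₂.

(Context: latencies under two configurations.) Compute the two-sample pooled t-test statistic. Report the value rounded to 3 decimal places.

x̄₁=28.421, s₁=3.977, n₁=19
x̄₂=30.727, s₂=4.407, n₂=11
s_p² = [18·3.977² + 10·4.407²]/28 = 17.1005
SE = √(s_p²·(1/19+1/11)) = 1.5667
t = (28.421−30.727)/1.5667 = -1.4720
df = 28

test statistic = -1.472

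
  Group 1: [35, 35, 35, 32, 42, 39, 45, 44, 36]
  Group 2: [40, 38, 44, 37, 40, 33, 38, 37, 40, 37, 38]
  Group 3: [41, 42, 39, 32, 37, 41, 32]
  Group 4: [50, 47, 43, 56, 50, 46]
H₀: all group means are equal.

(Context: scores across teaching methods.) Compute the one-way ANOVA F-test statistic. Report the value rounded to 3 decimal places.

test statistic = 11.783

Group means [38.11, 38.36, 37.71, 48.67], grand mean 40.030
SSB = Σnᵢ(x̄ᵢ−x̄)² = 548.773; SSW = ΣΣ(x−x̄ᵢ)² = 450.196
MSB = 548.773/3 = 182.9245; MSW = 450.196/29 = 15.5240
F = MSB/MSW = 11.7833
df = (3, 29)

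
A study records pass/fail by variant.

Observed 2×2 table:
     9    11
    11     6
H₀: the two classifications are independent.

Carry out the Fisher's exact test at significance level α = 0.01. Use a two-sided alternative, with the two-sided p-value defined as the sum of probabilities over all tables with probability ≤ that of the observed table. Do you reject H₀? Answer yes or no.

Margins: r₁=20, r₂=17, c₁=20, c₂=17, n=37
p_obs = C(20,9)·C(17,11)/C(37,20); sum pmf over tables with pmf ≤ p_obs
p-value (two-sided) = 0.32485
At α=0.01: p ≥ α → fail to reject H₀

reject H₀: no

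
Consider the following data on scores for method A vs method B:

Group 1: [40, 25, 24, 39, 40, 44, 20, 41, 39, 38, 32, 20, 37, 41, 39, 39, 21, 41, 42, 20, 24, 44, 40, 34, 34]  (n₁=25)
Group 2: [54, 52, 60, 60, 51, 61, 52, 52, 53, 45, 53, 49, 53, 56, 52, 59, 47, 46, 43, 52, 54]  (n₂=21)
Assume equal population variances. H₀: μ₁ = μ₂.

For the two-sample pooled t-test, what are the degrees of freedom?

degrees of freedom = 44

df = n₁ + n₂ − 2 = 25 + 21 − 2 = 44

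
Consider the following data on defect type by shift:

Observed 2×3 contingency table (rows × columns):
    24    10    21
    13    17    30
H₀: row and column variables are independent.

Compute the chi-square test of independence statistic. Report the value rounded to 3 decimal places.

Row totals [55, 60], col totals [37, 27, 51], n=115
χ² = (24−17.70)²/17.70 + (10−12.91)²/12.91 + (21−24.39)²/24.39 + (13−19.30)²/19.30 + (17−14.09)²/14.09 + (30−26.61)²/26.61 = 6.4682
df = 2

test statistic = 6.468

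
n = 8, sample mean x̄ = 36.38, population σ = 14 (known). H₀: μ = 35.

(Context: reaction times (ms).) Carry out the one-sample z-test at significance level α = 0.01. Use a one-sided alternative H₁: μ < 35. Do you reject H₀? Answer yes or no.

reject H₀: no

SE = σ/√n = 14/√8 = 4.9497
z = (x̄−μ₀)/SE = (36.38−35)/4.9497 = 0.2788
p-value (one-sided, H₁ less) = 0.60980
At α=0.01: p ≥ α → fail to reject H₀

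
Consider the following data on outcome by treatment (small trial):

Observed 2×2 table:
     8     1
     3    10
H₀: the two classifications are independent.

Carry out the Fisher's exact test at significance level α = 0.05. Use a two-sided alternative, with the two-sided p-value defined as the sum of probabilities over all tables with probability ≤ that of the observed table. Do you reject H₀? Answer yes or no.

reject H₀: yes

Margins: r₁=9, r₂=13, c₁=11, c₂=11, n=22
p_obs = C(9,8)·C(13,3)/C(22,11); sum pmf over tables with pmf ≤ p_obs
p-value (two-sided) = 0.00752
At α=0.05: p < α → reject H₀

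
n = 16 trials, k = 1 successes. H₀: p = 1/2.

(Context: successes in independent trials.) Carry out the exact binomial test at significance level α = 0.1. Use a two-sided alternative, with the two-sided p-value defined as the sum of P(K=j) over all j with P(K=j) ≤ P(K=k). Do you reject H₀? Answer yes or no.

reject H₀: yes

Exact binomial: n=16, k=1, p₀=1/2=0.5000
P(X=j) = C(n,j)·p₀^j·(1−p₀)^(n−j); p = Σ P(X=j) over j with P(X=j) ≤ P(X=1)
p-value (two-sided) = 0.00052
At α=0.1: p < α → reject H₀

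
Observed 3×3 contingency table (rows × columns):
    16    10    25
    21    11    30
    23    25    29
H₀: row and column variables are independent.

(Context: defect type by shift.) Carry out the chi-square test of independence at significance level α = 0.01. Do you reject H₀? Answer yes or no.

Row totals [51, 62, 77], col totals [60, 46, 84], n=190
χ² = (16−16.11)²/16.11 + (10−12.35)²/12.35 + (25−22.55)²/22.55 + (21−19.58)²/19.58 + (11−15.01)²/15.01 + (30−27.41)²/27.41 + (23−24.32)²/24.32 + (25−18.64)²/18.64 + (29−34.04)²/34.04 = 5.1194
df = 4
p-value (upper-tail) = 0.27526
At α=0.01: p ≥ α → fail to reject H₀

reject H₀: no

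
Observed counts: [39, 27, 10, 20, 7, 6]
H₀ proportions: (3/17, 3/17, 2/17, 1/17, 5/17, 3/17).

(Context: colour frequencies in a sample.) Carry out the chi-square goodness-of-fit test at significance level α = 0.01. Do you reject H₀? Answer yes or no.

reject H₀: yes

n = 109; E_i = n·p_i = [19.24, 19.24, 12.82, 6.41, 32.06, 19.24]
χ² = (39−19.24)²/19.24 + (27−19.24)²/19.24 + (10−12.82)²/12.82 + (20−6.41)²/6.41 + (7−32.06)²/32.06 + (6−19.24)²/19.24 = 81.5560
df = 5
p-value (upper-tail) = 0.00000
At α=0.01: p < α → reject H₀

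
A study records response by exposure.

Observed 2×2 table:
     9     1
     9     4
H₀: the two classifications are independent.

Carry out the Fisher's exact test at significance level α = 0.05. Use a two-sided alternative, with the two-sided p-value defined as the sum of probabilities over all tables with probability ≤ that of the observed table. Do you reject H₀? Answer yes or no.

Margins: r₁=10, r₂=13, c₁=18, c₂=5, n=23
p_obs = C(10,9)·C(13,9)/C(23,18); sum pmf over tables with pmf ≤ p_obs
p-value (two-sided) = 0.33936
At α=0.05: p ≥ α → fail to reject H₀

reject H₀: no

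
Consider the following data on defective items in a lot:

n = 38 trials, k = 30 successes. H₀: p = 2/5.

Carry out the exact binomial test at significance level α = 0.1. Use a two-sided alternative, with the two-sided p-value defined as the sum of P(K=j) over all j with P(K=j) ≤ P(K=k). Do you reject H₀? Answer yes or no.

reject H₀: yes

Exact binomial: n=38, k=30, p₀=2/5=0.4000
P(X=j) = C(n,j)·p₀^j·(1−p₀)^(n−j); p = Σ P(X=j) over j with P(X=j) ≤ P(X=30)
p-value (two-sided) = 0.00000
At α=0.1: p < α → reject H₀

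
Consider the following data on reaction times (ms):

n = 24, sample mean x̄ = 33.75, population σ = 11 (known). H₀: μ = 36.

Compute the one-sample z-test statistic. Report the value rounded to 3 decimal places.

SE = σ/√n = 11/√24 = 2.2454
z = (x̄−μ₀)/SE = (33.75−36)/2.2454 = -1.0021

test statistic = -1.002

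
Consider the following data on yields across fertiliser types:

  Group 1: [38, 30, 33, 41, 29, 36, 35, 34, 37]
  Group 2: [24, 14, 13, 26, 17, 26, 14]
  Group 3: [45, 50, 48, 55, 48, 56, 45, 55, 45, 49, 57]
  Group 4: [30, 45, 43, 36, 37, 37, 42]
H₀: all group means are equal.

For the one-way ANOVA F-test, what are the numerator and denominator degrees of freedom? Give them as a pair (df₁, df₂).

k = 4 groups, N = 34 total
df = (k−1, N−k) = (4−1, 34−4) = (3, 30)

degrees of freedom = [3, 30]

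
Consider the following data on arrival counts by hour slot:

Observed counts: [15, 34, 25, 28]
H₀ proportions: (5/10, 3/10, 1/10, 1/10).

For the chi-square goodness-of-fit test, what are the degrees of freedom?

degrees of freedom = 3

df = k − 1 = 4 − 1 = 3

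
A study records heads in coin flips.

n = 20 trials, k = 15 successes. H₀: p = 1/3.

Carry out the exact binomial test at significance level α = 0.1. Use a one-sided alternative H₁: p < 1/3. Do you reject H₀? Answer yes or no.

Exact binomial: n=20, k=15, p₀=1/3=0.3333
P(X≤15) from Σ C(n,i)·p₀^i·(1−p₀)^(n−i)
p-value (one-sided, H₁ less) = 0.99997
At α=0.1: p ≥ α → fail to reject H₀

reject H₀: no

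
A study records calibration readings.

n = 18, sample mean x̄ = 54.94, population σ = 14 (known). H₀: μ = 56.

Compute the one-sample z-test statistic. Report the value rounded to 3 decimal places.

test statistic = -0.321

SE = σ/√n = 14/√18 = 3.2998
z = (x̄−μ₀)/SE = (54.94−56)/3.2998 = -0.3212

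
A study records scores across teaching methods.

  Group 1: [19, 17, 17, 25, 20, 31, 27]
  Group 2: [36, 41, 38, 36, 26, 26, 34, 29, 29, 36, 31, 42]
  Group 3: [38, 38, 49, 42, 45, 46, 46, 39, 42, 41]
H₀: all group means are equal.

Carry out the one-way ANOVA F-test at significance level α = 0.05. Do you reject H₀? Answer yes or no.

Group means [22.29, 33.67, 42.60], grand mean 34.000
SSB = Σnᵢ(x̄ᵢ−x̄)² = 1701.505; SSW = ΣΣ(x−x̄ᵢ)² = 632.495
MSB = 1701.505/2 = 850.7524; MSW = 632.495/26 = 24.3267
F = MSB/MSW = 34.9719
df = (2, 26)
p-value (upper-tail) = 0.00000
At α=0.05: p < α → reject H₀

reject H₀: yes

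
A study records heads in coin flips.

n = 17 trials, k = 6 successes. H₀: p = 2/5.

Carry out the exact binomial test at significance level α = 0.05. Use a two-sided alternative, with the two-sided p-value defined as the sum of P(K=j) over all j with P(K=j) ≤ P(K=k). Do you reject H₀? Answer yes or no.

reject H₀: no

Exact binomial: n=17, k=6, p₀=2/5=0.4000
P(X=j) = C(n,j)·p₀^j·(1−p₀)^(n−j); p = Σ P(X=j) over j with P(X=j) ≤ P(X=6)
p-value (two-sided) = 0.80733
At α=0.05: p ≥ α → fail to reject H₀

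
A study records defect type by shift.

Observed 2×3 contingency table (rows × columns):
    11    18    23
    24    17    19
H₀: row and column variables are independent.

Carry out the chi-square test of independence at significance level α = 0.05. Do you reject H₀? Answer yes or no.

Row totals [52, 60], col totals [35, 35, 42], n=112
χ² = (11−16.25)²/16.25 + (18−16.25)²/16.25 + (23−19.50)²/19.50 + (24−18.75)²/18.75 + (17−18.75)²/18.75 + (19−22.50)²/22.50 = 4.6906
df = 2
p-value (upper-tail) = 0.09582
At α=0.05: p ≥ α → fail to reject H₀

reject H₀: no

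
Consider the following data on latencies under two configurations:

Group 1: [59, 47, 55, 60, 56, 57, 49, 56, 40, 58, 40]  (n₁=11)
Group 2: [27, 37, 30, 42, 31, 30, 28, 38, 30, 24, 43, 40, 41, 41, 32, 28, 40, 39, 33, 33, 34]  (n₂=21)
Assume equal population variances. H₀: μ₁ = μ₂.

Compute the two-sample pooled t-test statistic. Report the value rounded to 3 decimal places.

test statistic = 7.759

x̄₁=52.455, s₁=7.313, n₁=11
x̄₂=34.333, s₂=5.686, n₂=21
s_p² = [10·7.313² + 20·5.686²]/30 = 39.3798
SE = √(s_p²·(1/11+1/21)) = 2.3356
t = (52.455−34.333)/2.3356 = 7.7586
df = 30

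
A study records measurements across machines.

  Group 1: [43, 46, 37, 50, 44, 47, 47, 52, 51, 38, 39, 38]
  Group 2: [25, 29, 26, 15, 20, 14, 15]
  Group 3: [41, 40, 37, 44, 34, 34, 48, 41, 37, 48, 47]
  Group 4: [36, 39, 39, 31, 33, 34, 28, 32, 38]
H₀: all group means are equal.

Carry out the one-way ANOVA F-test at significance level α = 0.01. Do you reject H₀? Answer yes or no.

reject H₀: yes

Group means [44.33, 20.57, 41.00, 34.44], grand mean 36.846
SSB = Σnᵢ(x̄ᵢ−x̄)² = 2768.474; SSW = ΣΣ(x−x̄ᵢ)² = 934.603
MSB = 2768.474/3 = 922.8246; MSW = 934.603/35 = 26.7029
F = MSB/MSW = 34.5589
df = (3, 35)
p-value (upper-tail) = 0.00000
At α=0.01: p < α → reject H₀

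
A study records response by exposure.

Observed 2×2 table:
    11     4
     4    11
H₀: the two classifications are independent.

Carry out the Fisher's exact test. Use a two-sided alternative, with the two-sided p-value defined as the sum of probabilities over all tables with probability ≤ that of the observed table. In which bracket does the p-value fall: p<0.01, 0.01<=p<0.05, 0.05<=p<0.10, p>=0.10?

Margins: r₁=15, r₂=15, c₁=15, c₂=15, n=30
p_obs = C(15,11)·C(15,4)/C(30,15); sum pmf over tables with pmf ≤ p_obs
p-value (two-sided) = 0.02684
→ bracket: 0.01<=p<0.05

p-value bracket: 0.01<=p<0.05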